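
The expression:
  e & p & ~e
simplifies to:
False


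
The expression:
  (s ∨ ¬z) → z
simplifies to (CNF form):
z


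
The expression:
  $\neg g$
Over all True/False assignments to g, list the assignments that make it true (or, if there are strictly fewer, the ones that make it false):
is true only for:
  g=False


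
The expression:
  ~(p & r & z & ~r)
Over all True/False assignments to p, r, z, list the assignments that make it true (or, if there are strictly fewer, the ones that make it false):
is always true.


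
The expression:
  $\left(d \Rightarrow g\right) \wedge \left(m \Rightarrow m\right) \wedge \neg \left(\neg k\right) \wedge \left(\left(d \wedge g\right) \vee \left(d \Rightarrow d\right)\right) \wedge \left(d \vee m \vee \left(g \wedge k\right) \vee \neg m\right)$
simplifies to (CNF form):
$k \wedge \left(g \vee \neg d\right)$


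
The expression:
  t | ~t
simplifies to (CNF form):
True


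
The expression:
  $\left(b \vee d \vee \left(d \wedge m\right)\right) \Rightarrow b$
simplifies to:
$b \vee \neg d$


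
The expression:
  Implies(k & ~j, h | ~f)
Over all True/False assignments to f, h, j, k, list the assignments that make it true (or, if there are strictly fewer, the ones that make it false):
is false only for:
  f=True, h=False, j=False, k=True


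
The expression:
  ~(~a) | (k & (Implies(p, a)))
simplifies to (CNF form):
(a | k) & (a | ~p)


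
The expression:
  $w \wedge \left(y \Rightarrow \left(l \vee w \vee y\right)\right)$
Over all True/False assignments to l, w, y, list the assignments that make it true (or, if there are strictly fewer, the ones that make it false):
is true only for:
  l=False, w=True, y=False;
  l=False, w=True, y=True;
  l=True, w=True, y=False;
  l=True, w=True, y=True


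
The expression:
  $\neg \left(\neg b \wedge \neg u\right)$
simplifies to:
$b \vee u$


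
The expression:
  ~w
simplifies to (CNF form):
~w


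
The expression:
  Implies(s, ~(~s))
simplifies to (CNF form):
True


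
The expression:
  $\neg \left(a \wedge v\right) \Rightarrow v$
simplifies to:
$v$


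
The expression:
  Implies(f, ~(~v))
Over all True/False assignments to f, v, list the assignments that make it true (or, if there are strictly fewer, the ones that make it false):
is false only for:
  f=True, v=False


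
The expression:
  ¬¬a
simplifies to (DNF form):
a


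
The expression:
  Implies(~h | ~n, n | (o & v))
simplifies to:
n | (o & v)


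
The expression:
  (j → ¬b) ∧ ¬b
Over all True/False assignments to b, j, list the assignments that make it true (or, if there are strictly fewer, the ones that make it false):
is true only for:
  b=False, j=False;
  b=False, j=True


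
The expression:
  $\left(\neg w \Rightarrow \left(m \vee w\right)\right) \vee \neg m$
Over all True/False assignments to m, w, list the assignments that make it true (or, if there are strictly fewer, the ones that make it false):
is always true.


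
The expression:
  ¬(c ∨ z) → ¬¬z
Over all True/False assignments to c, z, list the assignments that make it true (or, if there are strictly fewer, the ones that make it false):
is false only for:
  c=False, z=False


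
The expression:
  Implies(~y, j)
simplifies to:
j | y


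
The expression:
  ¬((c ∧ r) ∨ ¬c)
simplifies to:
c ∧ ¬r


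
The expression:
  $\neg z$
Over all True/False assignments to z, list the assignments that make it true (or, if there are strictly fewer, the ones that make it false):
is true only for:
  z=False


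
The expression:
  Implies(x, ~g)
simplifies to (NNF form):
~g | ~x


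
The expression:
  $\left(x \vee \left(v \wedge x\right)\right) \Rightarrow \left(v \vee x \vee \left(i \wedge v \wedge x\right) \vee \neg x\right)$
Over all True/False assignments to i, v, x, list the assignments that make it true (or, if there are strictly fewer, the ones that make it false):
is always true.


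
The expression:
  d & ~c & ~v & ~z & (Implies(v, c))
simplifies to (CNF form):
d & ~c & ~v & ~z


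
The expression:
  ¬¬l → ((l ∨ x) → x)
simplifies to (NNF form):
x ∨ ¬l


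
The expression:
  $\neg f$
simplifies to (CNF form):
$\neg f$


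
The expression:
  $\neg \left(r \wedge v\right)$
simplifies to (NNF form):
$\neg r \vee \neg v$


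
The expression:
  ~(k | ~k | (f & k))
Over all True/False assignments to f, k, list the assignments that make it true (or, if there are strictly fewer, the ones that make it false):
is never true.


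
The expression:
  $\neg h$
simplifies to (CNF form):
$\neg h$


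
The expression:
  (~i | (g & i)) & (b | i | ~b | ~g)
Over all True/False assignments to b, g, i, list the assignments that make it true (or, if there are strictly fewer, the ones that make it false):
is false only for:
  b=False, g=False, i=True;
  b=True, g=False, i=True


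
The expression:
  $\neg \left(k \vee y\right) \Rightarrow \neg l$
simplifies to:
$k \vee y \vee \neg l$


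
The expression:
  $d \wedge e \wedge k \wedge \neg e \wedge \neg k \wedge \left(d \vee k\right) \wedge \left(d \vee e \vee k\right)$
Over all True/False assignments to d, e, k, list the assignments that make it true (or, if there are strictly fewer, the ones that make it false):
is never true.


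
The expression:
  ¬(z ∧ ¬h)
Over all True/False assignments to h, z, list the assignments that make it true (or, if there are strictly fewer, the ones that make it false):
is false only for:
  h=False, z=True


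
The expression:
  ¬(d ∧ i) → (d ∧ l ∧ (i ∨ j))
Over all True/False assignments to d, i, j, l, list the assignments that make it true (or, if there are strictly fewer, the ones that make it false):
is true only for:
  d=True, i=False, j=True, l=True;
  d=True, i=True, j=False, l=False;
  d=True, i=True, j=False, l=True;
  d=True, i=True, j=True, l=False;
  d=True, i=True, j=True, l=True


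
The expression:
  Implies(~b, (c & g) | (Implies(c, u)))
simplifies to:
b | g | u | ~c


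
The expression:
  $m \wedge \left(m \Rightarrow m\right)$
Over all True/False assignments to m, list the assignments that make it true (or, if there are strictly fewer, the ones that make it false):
is true only for:
  m=True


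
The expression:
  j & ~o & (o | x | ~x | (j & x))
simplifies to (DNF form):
j & ~o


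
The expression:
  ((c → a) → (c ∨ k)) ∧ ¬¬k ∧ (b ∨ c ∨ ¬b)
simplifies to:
k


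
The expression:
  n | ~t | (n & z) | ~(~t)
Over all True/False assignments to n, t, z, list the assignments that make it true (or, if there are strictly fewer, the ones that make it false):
is always true.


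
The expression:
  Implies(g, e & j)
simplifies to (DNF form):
~g | (e & j)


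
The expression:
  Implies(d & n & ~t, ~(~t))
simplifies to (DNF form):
t | ~d | ~n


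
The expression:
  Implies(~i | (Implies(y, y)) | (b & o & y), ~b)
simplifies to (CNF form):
~b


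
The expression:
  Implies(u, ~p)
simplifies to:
~p | ~u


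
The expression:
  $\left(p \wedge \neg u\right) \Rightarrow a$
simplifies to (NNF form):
$a \vee u \vee \neg p$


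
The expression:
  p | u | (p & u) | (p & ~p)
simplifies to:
p | u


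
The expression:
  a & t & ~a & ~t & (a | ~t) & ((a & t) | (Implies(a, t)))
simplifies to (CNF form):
False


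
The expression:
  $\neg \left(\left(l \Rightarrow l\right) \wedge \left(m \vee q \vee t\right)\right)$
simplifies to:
$\neg m \wedge \neg q \wedge \neg t$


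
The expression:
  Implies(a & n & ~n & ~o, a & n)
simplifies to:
True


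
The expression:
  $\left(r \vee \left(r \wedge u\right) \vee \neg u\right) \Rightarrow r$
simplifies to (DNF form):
$r \vee u$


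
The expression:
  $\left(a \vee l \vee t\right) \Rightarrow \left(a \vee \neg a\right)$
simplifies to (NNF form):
$\text{True}$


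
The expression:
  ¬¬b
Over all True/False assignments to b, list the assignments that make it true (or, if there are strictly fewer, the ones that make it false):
is true only for:
  b=True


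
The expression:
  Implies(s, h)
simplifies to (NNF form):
h | ~s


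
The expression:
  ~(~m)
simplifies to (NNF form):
m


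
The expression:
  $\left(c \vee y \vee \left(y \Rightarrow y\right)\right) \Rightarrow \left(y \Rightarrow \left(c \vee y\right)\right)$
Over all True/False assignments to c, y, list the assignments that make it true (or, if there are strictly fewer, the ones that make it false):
is always true.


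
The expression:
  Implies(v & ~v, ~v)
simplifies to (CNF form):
True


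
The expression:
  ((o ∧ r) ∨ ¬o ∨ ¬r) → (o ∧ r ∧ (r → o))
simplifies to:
o ∧ r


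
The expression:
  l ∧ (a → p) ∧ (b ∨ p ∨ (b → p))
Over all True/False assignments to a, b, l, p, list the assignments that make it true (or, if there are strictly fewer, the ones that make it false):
is true only for:
  a=False, b=False, l=True, p=False;
  a=False, b=False, l=True, p=True;
  a=False, b=True, l=True, p=False;
  a=False, b=True, l=True, p=True;
  a=True, b=False, l=True, p=True;
  a=True, b=True, l=True, p=True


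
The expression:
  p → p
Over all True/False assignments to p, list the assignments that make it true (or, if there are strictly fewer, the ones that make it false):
is always true.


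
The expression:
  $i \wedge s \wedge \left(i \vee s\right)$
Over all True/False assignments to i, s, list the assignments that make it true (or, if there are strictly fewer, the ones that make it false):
is true only for:
  i=True, s=True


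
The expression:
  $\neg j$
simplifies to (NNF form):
$\neg j$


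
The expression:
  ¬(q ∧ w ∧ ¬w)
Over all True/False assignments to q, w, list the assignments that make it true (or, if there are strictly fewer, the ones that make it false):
is always true.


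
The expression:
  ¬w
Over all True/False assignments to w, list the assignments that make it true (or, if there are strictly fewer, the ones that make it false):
is true only for:
  w=False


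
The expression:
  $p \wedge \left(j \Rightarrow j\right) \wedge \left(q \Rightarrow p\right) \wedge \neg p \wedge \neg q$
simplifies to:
$\text{False}$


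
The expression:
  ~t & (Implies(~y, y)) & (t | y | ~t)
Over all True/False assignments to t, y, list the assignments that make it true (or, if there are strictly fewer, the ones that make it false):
is true only for:
  t=False, y=True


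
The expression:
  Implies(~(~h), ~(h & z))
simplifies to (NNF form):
~h | ~z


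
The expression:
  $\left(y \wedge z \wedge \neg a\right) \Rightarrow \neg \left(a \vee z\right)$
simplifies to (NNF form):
$a \vee \neg y \vee \neg z$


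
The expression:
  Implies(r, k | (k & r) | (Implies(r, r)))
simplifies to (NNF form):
True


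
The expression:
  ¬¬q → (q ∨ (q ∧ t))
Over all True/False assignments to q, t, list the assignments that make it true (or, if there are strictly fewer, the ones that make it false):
is always true.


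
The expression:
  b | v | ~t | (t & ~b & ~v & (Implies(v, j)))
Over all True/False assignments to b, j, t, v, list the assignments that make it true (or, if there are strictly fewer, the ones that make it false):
is always true.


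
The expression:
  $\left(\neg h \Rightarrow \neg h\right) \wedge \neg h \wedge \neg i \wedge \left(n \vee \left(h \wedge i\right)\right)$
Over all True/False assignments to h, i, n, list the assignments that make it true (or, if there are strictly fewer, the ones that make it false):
is true only for:
  h=False, i=False, n=True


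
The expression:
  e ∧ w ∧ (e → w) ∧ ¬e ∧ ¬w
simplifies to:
False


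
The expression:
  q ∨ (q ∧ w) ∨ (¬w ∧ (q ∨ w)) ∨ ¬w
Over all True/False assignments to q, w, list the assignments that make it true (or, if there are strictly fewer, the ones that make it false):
is false only for:
  q=False, w=True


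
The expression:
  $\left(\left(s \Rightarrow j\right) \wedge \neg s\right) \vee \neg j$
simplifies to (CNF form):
$\neg j \vee \neg s$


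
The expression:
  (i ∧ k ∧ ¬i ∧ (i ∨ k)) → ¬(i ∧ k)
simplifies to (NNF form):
True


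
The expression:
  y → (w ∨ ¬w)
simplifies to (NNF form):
True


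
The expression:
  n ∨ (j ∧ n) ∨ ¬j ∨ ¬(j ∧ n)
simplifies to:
True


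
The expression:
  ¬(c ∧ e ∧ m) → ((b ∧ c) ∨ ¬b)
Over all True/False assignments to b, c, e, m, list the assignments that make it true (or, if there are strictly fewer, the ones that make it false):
is false only for:
  b=True, c=False, e=False, m=False;
  b=True, c=False, e=False, m=True;
  b=True, c=False, e=True, m=False;
  b=True, c=False, e=True, m=True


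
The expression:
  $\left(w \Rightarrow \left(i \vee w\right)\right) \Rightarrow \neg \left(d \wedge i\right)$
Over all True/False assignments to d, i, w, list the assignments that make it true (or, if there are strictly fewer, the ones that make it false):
is false only for:
  d=True, i=True, w=False;
  d=True, i=True, w=True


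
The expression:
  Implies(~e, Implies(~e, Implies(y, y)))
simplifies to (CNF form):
True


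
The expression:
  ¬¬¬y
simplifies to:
¬y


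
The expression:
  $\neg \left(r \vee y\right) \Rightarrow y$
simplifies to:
$r \vee y$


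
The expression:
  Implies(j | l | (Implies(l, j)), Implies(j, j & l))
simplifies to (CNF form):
l | ~j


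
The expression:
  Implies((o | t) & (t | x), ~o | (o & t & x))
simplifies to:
~o | (t & x) | (~t & ~x)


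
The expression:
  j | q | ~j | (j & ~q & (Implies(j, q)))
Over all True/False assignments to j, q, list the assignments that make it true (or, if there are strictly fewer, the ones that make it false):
is always true.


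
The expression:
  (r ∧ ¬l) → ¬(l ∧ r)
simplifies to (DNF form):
True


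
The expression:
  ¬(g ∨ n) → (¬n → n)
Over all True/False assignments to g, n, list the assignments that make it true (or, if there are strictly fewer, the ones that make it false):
is false only for:
  g=False, n=False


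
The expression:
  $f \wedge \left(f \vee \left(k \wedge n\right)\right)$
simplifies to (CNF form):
$f$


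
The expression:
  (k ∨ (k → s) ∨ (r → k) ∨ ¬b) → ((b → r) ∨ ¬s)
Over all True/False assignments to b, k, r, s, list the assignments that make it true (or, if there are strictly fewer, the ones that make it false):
is false only for:
  b=True, k=False, r=False, s=True;
  b=True, k=True, r=False, s=True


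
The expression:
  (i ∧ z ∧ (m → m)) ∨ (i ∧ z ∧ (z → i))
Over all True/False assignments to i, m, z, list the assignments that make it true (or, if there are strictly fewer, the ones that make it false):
is true only for:
  i=True, m=False, z=True;
  i=True, m=True, z=True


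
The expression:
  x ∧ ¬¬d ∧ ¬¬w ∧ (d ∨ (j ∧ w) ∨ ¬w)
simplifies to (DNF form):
d ∧ w ∧ x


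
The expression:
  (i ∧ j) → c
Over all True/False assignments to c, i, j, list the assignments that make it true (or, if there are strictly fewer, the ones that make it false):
is false only for:
  c=False, i=True, j=True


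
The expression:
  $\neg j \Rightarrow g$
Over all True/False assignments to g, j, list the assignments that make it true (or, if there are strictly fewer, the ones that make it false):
is false only for:
  g=False, j=False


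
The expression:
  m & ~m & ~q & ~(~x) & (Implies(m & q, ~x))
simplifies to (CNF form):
False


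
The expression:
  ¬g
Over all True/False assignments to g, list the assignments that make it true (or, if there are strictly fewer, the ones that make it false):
is true only for:
  g=False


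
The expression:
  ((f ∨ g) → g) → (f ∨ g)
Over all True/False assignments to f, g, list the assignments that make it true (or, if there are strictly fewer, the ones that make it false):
is false only for:
  f=False, g=False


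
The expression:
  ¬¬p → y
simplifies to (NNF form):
y ∨ ¬p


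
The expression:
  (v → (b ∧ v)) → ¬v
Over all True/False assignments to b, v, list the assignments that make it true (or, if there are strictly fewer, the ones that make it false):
is false only for:
  b=True, v=True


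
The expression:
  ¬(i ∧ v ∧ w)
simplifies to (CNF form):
¬i ∨ ¬v ∨ ¬w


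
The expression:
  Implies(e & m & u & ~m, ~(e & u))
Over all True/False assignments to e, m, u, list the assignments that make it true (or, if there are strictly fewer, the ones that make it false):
is always true.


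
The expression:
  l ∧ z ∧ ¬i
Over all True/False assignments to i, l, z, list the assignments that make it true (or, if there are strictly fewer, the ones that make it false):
is true only for:
  i=False, l=True, z=True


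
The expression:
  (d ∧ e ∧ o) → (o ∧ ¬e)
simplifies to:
¬d ∨ ¬e ∨ ¬o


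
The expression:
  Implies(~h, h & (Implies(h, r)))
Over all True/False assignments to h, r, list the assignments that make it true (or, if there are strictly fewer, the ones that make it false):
is true only for:
  h=True, r=False;
  h=True, r=True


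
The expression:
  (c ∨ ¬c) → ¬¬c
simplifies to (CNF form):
c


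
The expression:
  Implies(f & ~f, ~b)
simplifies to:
True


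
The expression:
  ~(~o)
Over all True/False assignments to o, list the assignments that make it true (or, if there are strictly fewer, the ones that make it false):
is true only for:
  o=True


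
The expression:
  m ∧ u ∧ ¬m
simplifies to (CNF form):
False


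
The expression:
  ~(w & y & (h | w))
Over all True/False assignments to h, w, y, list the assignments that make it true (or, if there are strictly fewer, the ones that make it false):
is false only for:
  h=False, w=True, y=True;
  h=True, w=True, y=True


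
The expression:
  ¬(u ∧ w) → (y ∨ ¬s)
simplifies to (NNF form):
y ∨ (u ∧ w) ∨ ¬s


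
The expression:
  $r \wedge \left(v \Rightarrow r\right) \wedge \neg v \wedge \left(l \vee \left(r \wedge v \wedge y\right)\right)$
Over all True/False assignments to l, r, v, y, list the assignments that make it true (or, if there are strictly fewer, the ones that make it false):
is true only for:
  l=True, r=True, v=False, y=False;
  l=True, r=True, v=False, y=True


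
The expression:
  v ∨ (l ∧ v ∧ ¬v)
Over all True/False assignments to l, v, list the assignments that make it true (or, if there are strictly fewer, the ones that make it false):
is true only for:
  l=False, v=True;
  l=True, v=True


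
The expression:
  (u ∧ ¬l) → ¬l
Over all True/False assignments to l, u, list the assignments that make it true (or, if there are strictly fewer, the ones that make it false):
is always true.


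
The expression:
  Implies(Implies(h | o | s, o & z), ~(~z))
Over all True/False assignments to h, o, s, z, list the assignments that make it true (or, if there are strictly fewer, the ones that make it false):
is false only for:
  h=False, o=False, s=False, z=False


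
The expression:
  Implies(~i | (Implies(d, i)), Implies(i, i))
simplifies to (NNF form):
True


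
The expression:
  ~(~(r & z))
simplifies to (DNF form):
r & z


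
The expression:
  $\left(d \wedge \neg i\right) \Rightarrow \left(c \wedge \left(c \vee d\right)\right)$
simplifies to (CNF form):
$c \vee i \vee \neg d$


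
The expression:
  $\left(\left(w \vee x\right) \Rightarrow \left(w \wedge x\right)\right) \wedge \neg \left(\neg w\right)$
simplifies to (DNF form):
$w \wedge x$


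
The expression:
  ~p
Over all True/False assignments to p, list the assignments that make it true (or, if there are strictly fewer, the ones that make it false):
is true only for:
  p=False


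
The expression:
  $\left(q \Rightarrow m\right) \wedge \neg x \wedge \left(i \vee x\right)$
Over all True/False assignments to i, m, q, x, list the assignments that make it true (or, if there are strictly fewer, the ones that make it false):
is true only for:
  i=True, m=False, q=False, x=False;
  i=True, m=True, q=False, x=False;
  i=True, m=True, q=True, x=False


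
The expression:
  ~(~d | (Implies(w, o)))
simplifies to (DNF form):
d & w & ~o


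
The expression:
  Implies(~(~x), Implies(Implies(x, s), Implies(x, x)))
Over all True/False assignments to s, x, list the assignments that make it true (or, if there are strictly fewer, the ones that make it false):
is always true.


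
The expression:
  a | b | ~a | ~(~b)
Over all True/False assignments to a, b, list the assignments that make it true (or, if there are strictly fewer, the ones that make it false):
is always true.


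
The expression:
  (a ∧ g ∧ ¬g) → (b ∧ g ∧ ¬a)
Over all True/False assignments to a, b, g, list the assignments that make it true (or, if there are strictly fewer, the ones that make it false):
is always true.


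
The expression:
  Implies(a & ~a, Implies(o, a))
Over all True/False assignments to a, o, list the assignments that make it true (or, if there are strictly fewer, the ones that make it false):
is always true.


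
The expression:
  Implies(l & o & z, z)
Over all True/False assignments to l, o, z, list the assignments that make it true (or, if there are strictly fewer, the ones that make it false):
is always true.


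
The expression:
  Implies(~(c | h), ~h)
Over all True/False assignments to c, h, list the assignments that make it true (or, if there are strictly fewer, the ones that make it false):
is always true.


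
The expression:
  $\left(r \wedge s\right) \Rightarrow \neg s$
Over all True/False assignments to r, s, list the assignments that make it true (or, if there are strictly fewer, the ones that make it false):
is false only for:
  r=True, s=True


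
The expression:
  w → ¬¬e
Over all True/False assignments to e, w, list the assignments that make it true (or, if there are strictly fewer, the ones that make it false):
is false only for:
  e=False, w=True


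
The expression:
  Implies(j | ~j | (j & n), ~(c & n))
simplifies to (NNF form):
~c | ~n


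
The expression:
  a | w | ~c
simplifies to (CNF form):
a | w | ~c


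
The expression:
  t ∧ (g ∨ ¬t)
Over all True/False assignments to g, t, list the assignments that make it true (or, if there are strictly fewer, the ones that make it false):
is true only for:
  g=True, t=True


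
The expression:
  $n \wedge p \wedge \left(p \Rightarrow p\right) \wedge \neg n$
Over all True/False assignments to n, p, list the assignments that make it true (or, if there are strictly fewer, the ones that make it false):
is never true.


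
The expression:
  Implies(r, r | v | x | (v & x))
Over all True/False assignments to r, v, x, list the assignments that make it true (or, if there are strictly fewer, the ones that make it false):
is always true.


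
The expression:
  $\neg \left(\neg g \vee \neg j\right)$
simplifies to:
$g \wedge j$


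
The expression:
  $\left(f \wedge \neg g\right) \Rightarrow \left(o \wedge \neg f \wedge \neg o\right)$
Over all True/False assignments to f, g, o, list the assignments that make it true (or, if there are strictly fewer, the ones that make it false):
is false only for:
  f=True, g=False, o=False;
  f=True, g=False, o=True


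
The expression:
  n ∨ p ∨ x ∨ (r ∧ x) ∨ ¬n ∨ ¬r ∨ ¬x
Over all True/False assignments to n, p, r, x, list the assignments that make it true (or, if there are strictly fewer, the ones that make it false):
is always true.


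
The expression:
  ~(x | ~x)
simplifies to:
False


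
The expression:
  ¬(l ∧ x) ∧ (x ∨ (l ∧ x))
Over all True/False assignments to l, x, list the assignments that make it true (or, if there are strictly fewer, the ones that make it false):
is true only for:
  l=False, x=True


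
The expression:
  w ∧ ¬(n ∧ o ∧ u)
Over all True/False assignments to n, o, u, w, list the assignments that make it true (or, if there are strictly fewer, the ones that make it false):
is true only for:
  n=False, o=False, u=False, w=True;
  n=False, o=False, u=True, w=True;
  n=False, o=True, u=False, w=True;
  n=False, o=True, u=True, w=True;
  n=True, o=False, u=False, w=True;
  n=True, o=False, u=True, w=True;
  n=True, o=True, u=False, w=True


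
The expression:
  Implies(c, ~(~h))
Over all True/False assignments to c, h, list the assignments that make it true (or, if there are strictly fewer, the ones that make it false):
is false only for:
  c=True, h=False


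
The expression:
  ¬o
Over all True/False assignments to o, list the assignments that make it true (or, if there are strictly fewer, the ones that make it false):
is true only for:
  o=False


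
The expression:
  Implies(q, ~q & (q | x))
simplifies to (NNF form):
~q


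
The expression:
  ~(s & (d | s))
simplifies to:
~s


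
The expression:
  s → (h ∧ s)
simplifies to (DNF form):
h ∨ ¬s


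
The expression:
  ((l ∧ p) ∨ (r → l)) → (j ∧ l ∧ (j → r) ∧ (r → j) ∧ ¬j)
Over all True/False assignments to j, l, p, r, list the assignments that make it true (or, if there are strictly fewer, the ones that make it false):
is true only for:
  j=False, l=False, p=False, r=True;
  j=False, l=False, p=True, r=True;
  j=True, l=False, p=False, r=True;
  j=True, l=False, p=True, r=True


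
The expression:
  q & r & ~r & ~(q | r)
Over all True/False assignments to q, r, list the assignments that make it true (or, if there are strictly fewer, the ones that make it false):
is never true.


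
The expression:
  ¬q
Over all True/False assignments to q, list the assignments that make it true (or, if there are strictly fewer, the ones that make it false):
is true only for:
  q=False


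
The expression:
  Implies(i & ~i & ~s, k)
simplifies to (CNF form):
True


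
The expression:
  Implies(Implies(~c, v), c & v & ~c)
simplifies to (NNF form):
~c & ~v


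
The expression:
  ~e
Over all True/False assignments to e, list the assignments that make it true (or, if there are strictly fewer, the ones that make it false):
is true only for:
  e=False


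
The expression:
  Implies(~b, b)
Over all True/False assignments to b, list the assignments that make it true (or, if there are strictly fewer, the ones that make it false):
is true only for:
  b=True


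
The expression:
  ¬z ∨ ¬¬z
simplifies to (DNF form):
True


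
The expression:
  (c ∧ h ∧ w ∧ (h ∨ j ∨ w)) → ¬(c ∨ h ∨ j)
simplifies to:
¬c ∨ ¬h ∨ ¬w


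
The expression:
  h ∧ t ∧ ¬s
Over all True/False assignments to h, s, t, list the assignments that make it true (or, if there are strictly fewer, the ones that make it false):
is true only for:
  h=True, s=False, t=True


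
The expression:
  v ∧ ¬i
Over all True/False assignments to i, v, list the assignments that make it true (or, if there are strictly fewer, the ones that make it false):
is true only for:
  i=False, v=True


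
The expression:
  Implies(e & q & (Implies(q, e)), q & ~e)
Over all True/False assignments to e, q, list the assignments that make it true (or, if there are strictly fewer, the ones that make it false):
is false only for:
  e=True, q=True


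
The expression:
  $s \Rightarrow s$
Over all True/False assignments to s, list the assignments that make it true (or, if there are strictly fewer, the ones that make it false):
is always true.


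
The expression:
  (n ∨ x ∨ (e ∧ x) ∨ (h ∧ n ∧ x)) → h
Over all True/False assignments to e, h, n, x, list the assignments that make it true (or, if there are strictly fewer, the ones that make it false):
is false only for:
  e=False, h=False, n=False, x=True;
  e=False, h=False, n=True, x=False;
  e=False, h=False, n=True, x=True;
  e=True, h=False, n=False, x=True;
  e=True, h=False, n=True, x=False;
  e=True, h=False, n=True, x=True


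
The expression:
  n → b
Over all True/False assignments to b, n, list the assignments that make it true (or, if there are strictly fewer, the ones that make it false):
is false only for:
  b=False, n=True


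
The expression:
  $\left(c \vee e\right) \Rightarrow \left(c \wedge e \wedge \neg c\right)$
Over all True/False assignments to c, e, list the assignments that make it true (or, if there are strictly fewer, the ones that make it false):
is true only for:
  c=False, e=False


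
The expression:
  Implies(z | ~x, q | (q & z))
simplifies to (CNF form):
(q | x) & (q | ~z)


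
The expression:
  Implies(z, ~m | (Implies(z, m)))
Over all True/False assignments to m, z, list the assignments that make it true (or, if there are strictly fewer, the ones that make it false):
is always true.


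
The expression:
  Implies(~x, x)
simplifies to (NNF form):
x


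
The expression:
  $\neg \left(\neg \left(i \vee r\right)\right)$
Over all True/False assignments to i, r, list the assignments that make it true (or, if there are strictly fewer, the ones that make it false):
is false only for:
  i=False, r=False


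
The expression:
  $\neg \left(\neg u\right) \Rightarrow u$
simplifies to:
$\text{True}$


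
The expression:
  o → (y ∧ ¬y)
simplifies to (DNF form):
¬o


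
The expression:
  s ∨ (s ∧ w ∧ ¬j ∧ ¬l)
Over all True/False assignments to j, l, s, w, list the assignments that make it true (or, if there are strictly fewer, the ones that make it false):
is true only for:
  j=False, l=False, s=True, w=False;
  j=False, l=False, s=True, w=True;
  j=False, l=True, s=True, w=False;
  j=False, l=True, s=True, w=True;
  j=True, l=False, s=True, w=False;
  j=True, l=False, s=True, w=True;
  j=True, l=True, s=True, w=False;
  j=True, l=True, s=True, w=True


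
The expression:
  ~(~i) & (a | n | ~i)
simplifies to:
i & (a | n)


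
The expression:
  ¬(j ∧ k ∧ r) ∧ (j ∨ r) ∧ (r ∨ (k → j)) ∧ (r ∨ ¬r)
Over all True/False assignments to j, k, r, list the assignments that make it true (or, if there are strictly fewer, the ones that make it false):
is false only for:
  j=False, k=False, r=False;
  j=False, k=True, r=False;
  j=True, k=True, r=True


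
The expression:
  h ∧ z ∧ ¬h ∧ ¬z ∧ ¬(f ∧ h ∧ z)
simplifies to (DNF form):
False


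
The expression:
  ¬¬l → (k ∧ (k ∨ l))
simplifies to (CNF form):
k ∨ ¬l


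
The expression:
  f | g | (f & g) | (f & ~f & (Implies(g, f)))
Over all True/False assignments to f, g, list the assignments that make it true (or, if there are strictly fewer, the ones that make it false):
is false only for:
  f=False, g=False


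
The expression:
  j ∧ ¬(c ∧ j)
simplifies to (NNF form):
j ∧ ¬c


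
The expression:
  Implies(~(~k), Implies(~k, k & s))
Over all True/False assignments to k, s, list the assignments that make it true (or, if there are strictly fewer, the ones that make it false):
is always true.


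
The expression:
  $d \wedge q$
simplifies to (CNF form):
$d \wedge q$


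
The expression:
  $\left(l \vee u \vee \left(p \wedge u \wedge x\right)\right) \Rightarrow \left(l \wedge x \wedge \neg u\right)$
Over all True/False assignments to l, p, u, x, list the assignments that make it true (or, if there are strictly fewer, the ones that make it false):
is true only for:
  l=False, p=False, u=False, x=False;
  l=False, p=False, u=False, x=True;
  l=False, p=True, u=False, x=False;
  l=False, p=True, u=False, x=True;
  l=True, p=False, u=False, x=True;
  l=True, p=True, u=False, x=True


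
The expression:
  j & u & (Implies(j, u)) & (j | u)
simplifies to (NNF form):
j & u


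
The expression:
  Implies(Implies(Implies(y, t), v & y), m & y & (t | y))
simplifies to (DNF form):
m | ~y | (t & ~v)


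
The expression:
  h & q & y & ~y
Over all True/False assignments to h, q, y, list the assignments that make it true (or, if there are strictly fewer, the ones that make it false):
is never true.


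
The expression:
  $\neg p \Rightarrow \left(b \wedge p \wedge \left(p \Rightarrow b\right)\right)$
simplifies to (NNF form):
$p$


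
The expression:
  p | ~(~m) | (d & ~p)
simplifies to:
d | m | p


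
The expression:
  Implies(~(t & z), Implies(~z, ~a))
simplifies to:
z | ~a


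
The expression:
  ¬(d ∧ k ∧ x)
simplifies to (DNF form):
¬d ∨ ¬k ∨ ¬x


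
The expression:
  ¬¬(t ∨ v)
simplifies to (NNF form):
t ∨ v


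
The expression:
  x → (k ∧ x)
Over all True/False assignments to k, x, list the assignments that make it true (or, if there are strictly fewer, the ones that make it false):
is false only for:
  k=False, x=True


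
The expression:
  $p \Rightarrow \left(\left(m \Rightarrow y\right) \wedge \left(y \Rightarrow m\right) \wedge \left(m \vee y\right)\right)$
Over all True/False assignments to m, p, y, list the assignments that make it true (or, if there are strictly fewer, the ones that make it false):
is false only for:
  m=False, p=True, y=False;
  m=False, p=True, y=True;
  m=True, p=True, y=False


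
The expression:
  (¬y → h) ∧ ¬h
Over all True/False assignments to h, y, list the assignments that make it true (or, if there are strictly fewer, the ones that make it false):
is true only for:
  h=False, y=True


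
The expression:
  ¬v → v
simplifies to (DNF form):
v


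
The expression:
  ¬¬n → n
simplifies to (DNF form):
True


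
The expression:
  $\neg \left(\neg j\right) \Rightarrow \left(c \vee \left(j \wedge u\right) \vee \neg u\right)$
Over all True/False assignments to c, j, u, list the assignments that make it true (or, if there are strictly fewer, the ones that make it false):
is always true.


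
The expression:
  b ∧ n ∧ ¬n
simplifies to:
False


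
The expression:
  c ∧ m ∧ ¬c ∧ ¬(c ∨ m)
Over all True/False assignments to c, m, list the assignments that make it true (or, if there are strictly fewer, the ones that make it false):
is never true.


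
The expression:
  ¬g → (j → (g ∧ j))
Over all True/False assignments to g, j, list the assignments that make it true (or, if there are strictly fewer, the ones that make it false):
is false only for:
  g=False, j=True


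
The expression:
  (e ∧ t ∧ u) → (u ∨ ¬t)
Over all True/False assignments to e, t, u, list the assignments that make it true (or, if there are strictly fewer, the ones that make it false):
is always true.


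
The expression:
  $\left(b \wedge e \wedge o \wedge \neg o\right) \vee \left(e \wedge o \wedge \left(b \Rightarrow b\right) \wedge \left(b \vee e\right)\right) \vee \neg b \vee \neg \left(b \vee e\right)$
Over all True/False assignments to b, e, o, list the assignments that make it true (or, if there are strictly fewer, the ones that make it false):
is false only for:
  b=True, e=False, o=False;
  b=True, e=False, o=True;
  b=True, e=True, o=False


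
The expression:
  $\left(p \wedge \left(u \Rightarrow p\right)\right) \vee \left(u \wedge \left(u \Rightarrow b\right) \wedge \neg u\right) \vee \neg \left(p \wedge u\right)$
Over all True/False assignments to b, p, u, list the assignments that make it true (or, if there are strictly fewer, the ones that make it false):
is always true.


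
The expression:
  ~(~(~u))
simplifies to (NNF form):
~u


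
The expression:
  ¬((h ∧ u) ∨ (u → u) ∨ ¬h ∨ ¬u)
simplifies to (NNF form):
False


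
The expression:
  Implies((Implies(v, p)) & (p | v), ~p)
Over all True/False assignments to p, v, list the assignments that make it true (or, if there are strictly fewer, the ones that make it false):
is true only for:
  p=False, v=False;
  p=False, v=True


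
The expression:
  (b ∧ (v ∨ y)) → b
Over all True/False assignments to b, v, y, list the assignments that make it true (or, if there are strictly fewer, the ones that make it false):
is always true.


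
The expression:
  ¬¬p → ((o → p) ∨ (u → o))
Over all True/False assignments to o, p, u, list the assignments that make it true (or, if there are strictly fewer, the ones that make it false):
is always true.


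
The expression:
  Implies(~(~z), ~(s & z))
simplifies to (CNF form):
~s | ~z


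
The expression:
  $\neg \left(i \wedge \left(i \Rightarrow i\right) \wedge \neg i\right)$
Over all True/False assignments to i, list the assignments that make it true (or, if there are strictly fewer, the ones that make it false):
is always true.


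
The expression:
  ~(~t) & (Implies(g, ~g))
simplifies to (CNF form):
t & ~g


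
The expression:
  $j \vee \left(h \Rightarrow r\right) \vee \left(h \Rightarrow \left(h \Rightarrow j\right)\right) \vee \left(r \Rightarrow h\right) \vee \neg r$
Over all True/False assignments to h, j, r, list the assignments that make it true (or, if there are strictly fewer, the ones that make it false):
is always true.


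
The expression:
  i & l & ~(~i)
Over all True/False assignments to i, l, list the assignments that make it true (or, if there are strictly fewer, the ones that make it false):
is true only for:
  i=True, l=True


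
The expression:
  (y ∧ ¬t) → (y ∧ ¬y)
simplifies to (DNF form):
t ∨ ¬y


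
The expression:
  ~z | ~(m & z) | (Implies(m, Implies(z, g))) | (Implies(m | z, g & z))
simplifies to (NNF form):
g | ~m | ~z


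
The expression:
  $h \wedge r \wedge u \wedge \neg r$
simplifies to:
$\text{False}$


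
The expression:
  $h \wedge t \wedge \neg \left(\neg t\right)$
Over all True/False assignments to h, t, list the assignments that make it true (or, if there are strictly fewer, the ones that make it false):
is true only for:
  h=True, t=True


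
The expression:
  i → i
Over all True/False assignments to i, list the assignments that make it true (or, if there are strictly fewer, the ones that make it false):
is always true.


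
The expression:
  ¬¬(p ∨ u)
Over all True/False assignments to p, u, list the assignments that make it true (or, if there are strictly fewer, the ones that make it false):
is false only for:
  p=False, u=False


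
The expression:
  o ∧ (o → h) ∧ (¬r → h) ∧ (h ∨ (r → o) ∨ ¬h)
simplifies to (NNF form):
h ∧ o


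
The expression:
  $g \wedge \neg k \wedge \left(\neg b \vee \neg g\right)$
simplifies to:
$g \wedge \neg b \wedge \neg k$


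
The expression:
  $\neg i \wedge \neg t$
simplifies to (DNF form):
$\neg i \wedge \neg t$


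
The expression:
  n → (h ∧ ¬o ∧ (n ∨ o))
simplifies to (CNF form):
(h ∨ ¬n) ∧ (¬n ∨ ¬o)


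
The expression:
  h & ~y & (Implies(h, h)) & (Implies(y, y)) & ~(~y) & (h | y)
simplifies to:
False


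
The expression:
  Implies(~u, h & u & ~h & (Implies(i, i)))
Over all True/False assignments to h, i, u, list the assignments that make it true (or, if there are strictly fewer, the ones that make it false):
is true only for:
  h=False, i=False, u=True;
  h=False, i=True, u=True;
  h=True, i=False, u=True;
  h=True, i=True, u=True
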